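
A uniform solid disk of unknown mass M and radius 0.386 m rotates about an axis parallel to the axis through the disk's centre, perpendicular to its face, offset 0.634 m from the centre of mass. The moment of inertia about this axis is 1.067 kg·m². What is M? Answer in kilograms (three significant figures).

2.24

I = I_cm + Md² = (1/2)MR² + Md² = M·[0.5·(0.386)² + (0.634)²] = M·0.47645.
So M = 1.067 / 0.47645 = 2.2395 kg.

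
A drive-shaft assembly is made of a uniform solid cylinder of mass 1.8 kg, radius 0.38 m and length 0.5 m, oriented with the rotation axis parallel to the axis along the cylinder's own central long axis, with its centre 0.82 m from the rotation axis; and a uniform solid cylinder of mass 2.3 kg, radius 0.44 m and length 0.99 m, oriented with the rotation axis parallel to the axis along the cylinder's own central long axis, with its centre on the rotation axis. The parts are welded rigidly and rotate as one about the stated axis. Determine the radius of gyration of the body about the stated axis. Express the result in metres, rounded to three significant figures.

Solid cylinder: I_cm = (1/2)MR² = (1/2)(1.8)(0.38)² = 0.12996 kg·m²; centre at d = 0.82 m, so the parallel axis theorem gives I = 0.12996 + (1.8)(0.82)² = 1.3403 kg·m².
Solid cylinder: I_cm = (1/2)MR² = (1/2)(2.3)(0.44)² = 0.22264 kg·m²; axis through the centre, so I = 0.22264 kg·m².
Total I = 1.5629 kg·m²; total mass M = 4.1 kg.
k = √(I/M) = √(1.5629/4.1) = 0.61741 m.

0.617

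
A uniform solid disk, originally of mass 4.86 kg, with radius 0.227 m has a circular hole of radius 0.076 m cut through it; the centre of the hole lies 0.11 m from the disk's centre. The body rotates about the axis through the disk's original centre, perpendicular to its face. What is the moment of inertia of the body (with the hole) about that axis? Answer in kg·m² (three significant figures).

Unpierced body about its centre: I₀ = (1/2)MR² = (1/2)(4.86)(0.227)² = 0.12522 kg·m².
The removed disk has mass m = M·(r/R)² = (4.86)(0.076/0.227)² = 0.54477 kg (same uniform areal density).
Its moment of inertia about the rotation axis (parallel-axis theorem): I_hole = (1/2)mr² + md² = (1/2)(0.54477)(0.076)² + (0.54477)(0.11)² = 0.008165 kg·m².
Treating the hole as negative mass, I = I₀ − I_hole = 0.12522 − 0.008165 = 0.11705 kg·m².

0.117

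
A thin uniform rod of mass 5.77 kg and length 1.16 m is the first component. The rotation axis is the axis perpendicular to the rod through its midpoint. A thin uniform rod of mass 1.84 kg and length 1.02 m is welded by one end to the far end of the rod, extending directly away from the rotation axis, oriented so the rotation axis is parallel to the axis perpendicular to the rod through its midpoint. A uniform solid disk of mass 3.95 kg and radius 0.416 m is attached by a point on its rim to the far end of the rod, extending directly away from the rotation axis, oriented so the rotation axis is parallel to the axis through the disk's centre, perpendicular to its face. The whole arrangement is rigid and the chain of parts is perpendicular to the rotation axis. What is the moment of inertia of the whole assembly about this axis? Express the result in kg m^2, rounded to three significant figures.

Thin rod: I_cm = (1/12)ML² = (1/12)(5.77)(1.16)² = 0.64701 kg m^2; axis through the centre, so I = 0.64701 kg m^2.
Thin rod: I_cm = (1/12)ML² = (1/12)(1.84)(1.02)² = 0.15953 kg m^2; centre at d = 0.58 + 0.51 = 1.09 m, so the parallel axis theorem gives I = 0.15953 + (1.84)(1.09)² = 2.3456 kg m^2.
Solid disk: I_cm = (1/2)MR² = (1/2)(3.95)(0.416)² = 0.34179 kg m^2; centre at d = 0.58 + 0.51 + 0.51 + 0.416 = 2.016 m, so the parallel axis theorem gives I = 0.34179 + (3.95)(2.016)² = 16.396 kg m^2.
Total I = 0.64701 + 2.3456 + 16.396 = 19.388 kg m^2.

19.4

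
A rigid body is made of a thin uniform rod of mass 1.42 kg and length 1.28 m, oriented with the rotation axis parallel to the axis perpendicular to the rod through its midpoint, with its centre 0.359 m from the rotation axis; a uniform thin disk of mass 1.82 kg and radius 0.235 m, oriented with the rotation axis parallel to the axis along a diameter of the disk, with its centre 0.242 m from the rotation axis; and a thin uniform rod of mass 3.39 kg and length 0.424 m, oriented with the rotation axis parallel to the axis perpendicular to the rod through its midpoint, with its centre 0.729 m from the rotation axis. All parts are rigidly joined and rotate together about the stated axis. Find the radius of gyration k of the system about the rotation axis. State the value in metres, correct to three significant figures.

Thin rod: I_cm = (1/12)ML² = (1/12)(1.42)(1.28)² = 0.19388 kg·m²; centre at d = 0.359 m, so the parallel axis theorem gives I = 0.19388 + (1.42)(0.359)² = 0.37689 kg·m².
Thin disk: I_cm = (1/4)MR² = (1/4)(1.82)(0.235)² = 0.025127 kg·m²; centre at d = 0.242 m, so the parallel axis theorem gives I = 0.025127 + (1.82)(0.242)² = 0.13171 kg·m².
Thin rod: I_cm = (1/12)ML² = (1/12)(3.39)(0.424)² = 0.050787 kg·m²; centre at d = 0.729 m, so the parallel axis theorem gives I = 0.050787 + (3.39)(0.729)² = 1.8524 kg·m².
Total I = 2.361 kg·m²; total mass M = 6.63 kg.
k = √(I/M) = √(2.361/6.63) = 0.59675 m.

0.597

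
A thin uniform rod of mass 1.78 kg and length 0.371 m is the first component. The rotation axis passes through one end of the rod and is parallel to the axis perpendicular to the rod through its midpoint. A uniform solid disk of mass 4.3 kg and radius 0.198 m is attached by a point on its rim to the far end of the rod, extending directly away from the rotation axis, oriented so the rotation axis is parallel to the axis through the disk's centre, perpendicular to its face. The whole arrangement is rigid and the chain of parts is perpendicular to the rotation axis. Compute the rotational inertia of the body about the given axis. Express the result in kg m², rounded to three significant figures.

1.56

Thin rod: I_cm = (1/12)ML² = (1/12)(1.78)(0.371)² = 0.020417 kg m²; centre at d = 0.1855 m, so the parallel axis theorem gives I = 0.020417 + (1.78)(0.1855)² = 0.081667 kg m².
Solid disk: I_cm = (1/2)MR² = (1/2)(4.3)(0.198)² = 0.084289 kg m²; centre at d = 0.1855 + 0.1855 + 0.198 = 0.569 m, so the parallel axis theorem gives I = 0.084289 + (4.3)(0.569)² = 1.4765 kg m².
Total I = 0.081667 + 1.4765 = 1.5581 kg m².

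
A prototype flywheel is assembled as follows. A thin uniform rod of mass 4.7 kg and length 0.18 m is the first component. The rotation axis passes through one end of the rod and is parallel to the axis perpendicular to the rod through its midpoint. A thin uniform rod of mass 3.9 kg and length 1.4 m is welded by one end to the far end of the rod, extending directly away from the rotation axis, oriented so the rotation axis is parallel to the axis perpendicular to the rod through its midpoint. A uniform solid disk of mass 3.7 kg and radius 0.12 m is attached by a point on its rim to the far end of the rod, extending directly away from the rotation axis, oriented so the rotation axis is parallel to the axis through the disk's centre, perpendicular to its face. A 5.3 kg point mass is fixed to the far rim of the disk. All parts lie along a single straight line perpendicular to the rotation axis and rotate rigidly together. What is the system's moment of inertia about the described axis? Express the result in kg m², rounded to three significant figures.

Thin rod: I_cm = (1/12)ML² = (1/12)(4.7)(0.18)² = 0.01269 kg m²; centre at d = 0.09 m, so the parallel axis theorem gives I = 0.01269 + (4.7)(0.09)² = 0.05076 kg m².
Thin rod: I_cm = (1/12)ML² = (1/12)(3.9)(1.4)² = 0.637 kg m²; centre at d = 0.09 + 0.09 + 0.7 = 0.88 m, so the parallel axis theorem gives I = 0.637 + (3.9)(0.88)² = 3.6572 kg m².
Solid disk: I_cm = (1/2)MR² = (1/2)(3.7)(0.12)² = 0.02664 kg m²; centre at d = 0.09 + 0.09 + 0.7 + 0.7 + 0.12 = 1.7 m, so the parallel axis theorem gives I = 0.02664 + (3.7)(1.7)² = 10.72 kg m².
Point mass: I_cm = 0; centre at d = 0.09 + 0.09 + 0.7 + 0.7 + 0.12 + 0.12 = 1.82 m, so the parallel axis theorem gives I = 0 + (5.3)(1.82)² = 17.556 kg m².
Total I = 0.05076 + 3.6572 + 10.72 + 17.556 = 31.983 kg m².

32.0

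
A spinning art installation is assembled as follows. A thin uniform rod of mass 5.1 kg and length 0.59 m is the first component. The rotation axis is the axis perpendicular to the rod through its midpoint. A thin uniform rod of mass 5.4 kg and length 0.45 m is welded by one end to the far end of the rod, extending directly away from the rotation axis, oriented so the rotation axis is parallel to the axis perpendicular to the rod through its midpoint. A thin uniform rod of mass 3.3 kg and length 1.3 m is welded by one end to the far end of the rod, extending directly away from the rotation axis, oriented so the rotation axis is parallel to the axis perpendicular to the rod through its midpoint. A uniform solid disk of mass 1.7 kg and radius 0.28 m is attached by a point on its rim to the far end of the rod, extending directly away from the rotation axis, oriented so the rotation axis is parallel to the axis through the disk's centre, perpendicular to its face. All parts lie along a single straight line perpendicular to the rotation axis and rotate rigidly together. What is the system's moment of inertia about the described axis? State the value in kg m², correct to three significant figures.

17.8

Thin rod: I_cm = (1/12)ML² = (1/12)(5.1)(0.59)² = 0.14794 kg m²; axis through the centre, so I = 0.14794 kg m².
Thin rod: I_cm = (1/12)ML² = (1/12)(5.4)(0.45)² = 0.091125 kg m²; centre at d = 0.295 + 0.225 = 0.52 m, so I = I_cm + Md² gives I = 0.091125 + (5.4)(0.52)² = 1.5513 kg m².
Thin rod: I_cm = (1/12)ML² = (1/12)(3.3)(1.3)² = 0.46475 kg m²; centre at d = 0.295 + 0.225 + 0.225 + 0.65 = 1.395 m, so I = I_cm + Md² gives I = 0.46475 + (3.3)(1.395)² = 6.8866 kg m².
Solid disk: I_cm = (1/2)MR² = (1/2)(1.7)(0.28)² = 0.06664 kg m²; centre at d = 0.295 + 0.225 + 0.225 + 0.65 + 0.65 + 0.28 = 2.325 m, so I = I_cm + Md² gives I = 0.06664 + (1.7)(2.325)² = 9.2562 kg m².
Total I = 0.14794 + 1.5513 + 6.8866 + 9.2562 = 17.842 kg m².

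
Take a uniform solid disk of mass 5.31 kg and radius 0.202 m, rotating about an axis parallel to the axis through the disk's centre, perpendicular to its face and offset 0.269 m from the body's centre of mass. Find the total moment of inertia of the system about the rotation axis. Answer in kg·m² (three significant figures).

0.493

I_cm = (1/2)MR² = (1/2)(5.31)(0.202)² = 0.10833 kg·m²; centre at d = 0.269 m, so the parallel axis theorem gives I = 0.10833 + (5.31)(0.269)² = 0.49257 kg·m².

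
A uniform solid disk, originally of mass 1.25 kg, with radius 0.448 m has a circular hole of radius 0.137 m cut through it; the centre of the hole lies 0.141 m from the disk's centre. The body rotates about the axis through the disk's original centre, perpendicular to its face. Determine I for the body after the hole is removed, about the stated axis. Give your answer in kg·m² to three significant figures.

Unpierced body about its centre: I₀ = (1/2)MR² = (1/2)(1.25)(0.448)² = 0.12544 kg·m².
The removed disk has mass m = M·(r/R)² = (1.25)(0.137/0.448)² = 0.11689 kg (same uniform areal density).
Its moment of inertia about the rotation axis (parallel-axis theorem): I_hole = (1/2)mr² + md² = (1/2)(0.11689)(0.137)² + (0.11689)(0.141)² = 0.003421 kg·m².
Treating the hole as negative mass, I = I₀ − I_hole = 0.12544 − 0.003421 = 0.12202 kg·m².

0.122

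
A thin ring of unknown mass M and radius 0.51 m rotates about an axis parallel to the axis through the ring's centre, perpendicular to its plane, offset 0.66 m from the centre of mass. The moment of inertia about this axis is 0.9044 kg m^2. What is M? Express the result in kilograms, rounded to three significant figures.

I = I_cm + Md² = MR² + Md² = M·[1·(0.51)² + (0.66)²] = M·0.6957.
So M = 0.9044 / 0.6957 = 1.3 kg.

1.30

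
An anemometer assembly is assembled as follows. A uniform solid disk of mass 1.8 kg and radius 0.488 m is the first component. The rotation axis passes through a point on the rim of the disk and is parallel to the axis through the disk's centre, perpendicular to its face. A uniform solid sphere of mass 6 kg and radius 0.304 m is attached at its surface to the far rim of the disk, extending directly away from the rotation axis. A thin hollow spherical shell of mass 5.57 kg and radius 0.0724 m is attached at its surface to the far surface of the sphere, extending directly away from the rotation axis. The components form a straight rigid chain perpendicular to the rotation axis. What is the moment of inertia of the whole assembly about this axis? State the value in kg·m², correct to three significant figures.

26.0

Solid disk: I_cm = (1/2)MR² = (1/2)(1.8)(0.488)² = 0.21433 kg·m²; centre at d = 0.488 m, so the parallel axis theorem gives I = 0.21433 + (1.8)(0.488)² = 0.64299 kg·m².
Solid sphere: I_cm = (2/5)MR² = (2/5)(6)(0.304)² = 0.2218 kg·m²; centre at d = 0.488 + 0.488 + 0.304 = 1.28 m, so the parallel axis theorem gives I = 0.2218 + (6)(1.28)² = 10.052 kg·m².
Spherical shell: I_cm = (2/3)MR² = (2/3)(5.57)(0.0724)² = 0.019464 kg·m²; centre at d = 0.488 + 0.488 + 0.304 + 0.304 + 0.0724 = 1.6564 m, so the parallel axis theorem gives I = 0.019464 + (5.57)(1.6564)² = 15.302 kg·m².
Total I = 0.64299 + 10.052 + 15.302 = 25.997 kg·m².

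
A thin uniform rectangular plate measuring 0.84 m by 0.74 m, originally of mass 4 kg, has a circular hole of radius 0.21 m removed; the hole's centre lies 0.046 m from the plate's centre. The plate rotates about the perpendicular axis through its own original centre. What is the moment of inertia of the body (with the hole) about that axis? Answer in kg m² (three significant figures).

0.396

Unpierced body about its centre: I₀ = (1/12)M(a²+b²) = (1/12)(4)[(0.84)² + (0.74)²] = 0.41773 kg m².
The removed disk has mass m = M·πr²/(ab) = (4)·π(0.21)²/(0.84·0.74) = 0.89153 kg (same uniform areal density).
Its moment of inertia about the rotation axis (parallel-axis theorem): I_hole = (1/2)mr² + md² = (1/2)(0.89153)(0.21)² + (0.89153)(0.046)² = 0.021545 kg m².
Treating the hole as negative mass, I = I₀ − I_hole = 0.41773 − 0.021545 = 0.39619 kg m².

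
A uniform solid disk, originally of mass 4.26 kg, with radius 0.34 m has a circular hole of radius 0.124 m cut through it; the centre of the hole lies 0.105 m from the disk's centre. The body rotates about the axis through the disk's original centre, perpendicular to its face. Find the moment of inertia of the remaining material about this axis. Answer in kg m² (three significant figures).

Unpierced body about its centre: I₀ = (1/2)MR² = (1/2)(4.26)(0.34)² = 0.24623 kg m².
The removed disk has mass m = M·(r/R)² = (4.26)(0.124/0.34)² = 0.56662 kg (same uniform areal density).
Its moment of inertia about the rotation axis (parallel-axis theorem): I_hole = (1/2)mr² + md² = (1/2)(0.56662)(0.124)² + (0.56662)(0.105)² = 0.010603 kg m².
Treating the hole as negative mass, I = I₀ − I_hole = 0.24623 − 0.010603 = 0.23562 kg m².

0.236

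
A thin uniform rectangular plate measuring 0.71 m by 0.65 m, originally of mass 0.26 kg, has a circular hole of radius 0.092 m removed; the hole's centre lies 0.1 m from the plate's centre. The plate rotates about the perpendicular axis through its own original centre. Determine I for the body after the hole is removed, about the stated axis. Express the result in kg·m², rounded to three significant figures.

0.0199

Unpierced body about its centre: I₀ = (1/12)M(a²+b²) = (1/12)(0.26)[(0.71)² + (0.65)²] = 0.020076 kg·m².
The removed disk has mass m = M·πr²/(ab) = (0.26)·π(0.092)²/(0.71·0.65) = 0.014981 kg (same uniform areal density).
Its moment of inertia about the rotation axis (parallel-axis theorem): I_hole = (1/2)mr² + md² = (1/2)(0.014981)(0.092)² + (0.014981)(0.1)² = 0.0002132 kg·m².
Treating the hole as negative mass, I = I₀ − I_hole = 0.020076 − 0.0002132 = 0.019863 kg·m².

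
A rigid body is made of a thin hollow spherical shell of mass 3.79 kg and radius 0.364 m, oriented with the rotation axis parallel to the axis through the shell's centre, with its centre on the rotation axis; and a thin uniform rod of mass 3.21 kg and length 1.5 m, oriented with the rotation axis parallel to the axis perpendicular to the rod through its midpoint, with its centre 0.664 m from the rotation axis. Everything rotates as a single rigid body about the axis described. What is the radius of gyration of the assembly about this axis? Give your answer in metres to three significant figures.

Spherical shell: I_cm = (2/3)MR² = (2/3)(3.79)(0.364)² = 0.33477 kg m^2; axis through the centre, so I = 0.33477 kg m^2.
Thin rod: I_cm = (1/12)ML² = (1/12)(3.21)(1.5)² = 0.60187 kg m^2; centre at d = 0.664 m, so I = I_cm + Md² gives I = 0.60187 + (3.21)(0.664)² = 2.0172 kg m^2.
Total I = 2.3519 kg m^2; total mass M = 7 kg.
k = √(I/M) = √(2.3519/7) = 0.57965 m.

0.580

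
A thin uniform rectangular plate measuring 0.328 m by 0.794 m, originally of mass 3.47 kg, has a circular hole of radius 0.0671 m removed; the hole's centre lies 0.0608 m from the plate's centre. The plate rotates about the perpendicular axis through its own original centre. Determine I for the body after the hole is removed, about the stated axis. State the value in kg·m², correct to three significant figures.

0.212

Unpierced body about its centre: I₀ = (1/12)M(a²+b²) = (1/12)(3.47)[(0.328)² + (0.794)²] = 0.21341 kg·m².
The removed disk has mass m = M·πr²/(ab) = (3.47)·π(0.0671)²/(0.328·0.794) = 0.18846 kg (same uniform areal density).
Its moment of inertia about the rotation axis (parallel-axis theorem): I_hole = (1/2)mr² + md² = (1/2)(0.18846)(0.0671)² + (0.18846)(0.0608)² = 0.001121 kg·m².
Treating the hole as negative mass, I = I₀ − I_hole = 0.21341 − 0.001121 = 0.21229 kg·m².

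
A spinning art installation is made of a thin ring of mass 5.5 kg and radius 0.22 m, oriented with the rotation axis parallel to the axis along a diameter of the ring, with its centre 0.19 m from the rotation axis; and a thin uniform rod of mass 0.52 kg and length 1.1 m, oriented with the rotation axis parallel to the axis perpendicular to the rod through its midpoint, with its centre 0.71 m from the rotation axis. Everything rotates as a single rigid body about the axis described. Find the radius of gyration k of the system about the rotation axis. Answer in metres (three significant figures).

0.328

Thin ring: I_cm = (1/2)MR² = (1/2)(5.5)(0.22)² = 0.1331 kg m²; centre at d = 0.19 m, so the parallel axis theorem gives I = 0.1331 + (5.5)(0.19)² = 0.33165 kg m².
Thin rod: I_cm = (1/12)ML² = (1/12)(0.52)(1.1)² = 0.052433 kg m²; centre at d = 0.71 m, so the parallel axis theorem gives I = 0.052433 + (0.52)(0.71)² = 0.31457 kg m².
Total I = 0.64622 kg m²; total mass M = 6.02 kg.
k = √(I/M) = √(0.64622/6.02) = 0.32764 m.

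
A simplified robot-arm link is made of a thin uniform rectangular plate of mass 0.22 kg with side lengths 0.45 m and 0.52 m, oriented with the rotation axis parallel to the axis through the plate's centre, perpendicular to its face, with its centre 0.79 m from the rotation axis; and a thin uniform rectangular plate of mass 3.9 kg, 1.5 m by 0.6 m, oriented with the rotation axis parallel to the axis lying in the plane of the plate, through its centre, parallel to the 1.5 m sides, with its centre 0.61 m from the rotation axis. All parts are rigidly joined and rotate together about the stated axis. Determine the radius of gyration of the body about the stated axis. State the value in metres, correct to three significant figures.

Rectangular plate: I_cm = (1/12)M(a²+b²) = (1/12)(0.22)[(0.45)² + (0.52)²] = 0.0086698 kg·m²; centre at d = 0.79 m, so the parallel axis theorem gives I = 0.0086698 + (0.22)(0.79)² = 0.14597 kg·m².
Rectangular plate: I_cm = (1/12)Mb² = (1/12)(3.9)(0.6)² = 0.117 kg·m²; centre at d = 0.61 m, so the parallel axis theorem gives I = 0.117 + (3.9)(0.61)² = 1.5682 kg·m².
Total I = 1.7142 kg·m²; total mass M = 4.12 kg.
k = √(I/M) = √(1.7142/4.12) = 0.64503 m.

0.645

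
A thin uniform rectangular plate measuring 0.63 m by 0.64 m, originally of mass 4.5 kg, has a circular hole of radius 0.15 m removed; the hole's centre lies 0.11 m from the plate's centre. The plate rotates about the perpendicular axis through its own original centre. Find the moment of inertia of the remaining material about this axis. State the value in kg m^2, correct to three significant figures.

Unpierced body about its centre: I₀ = (1/12)M(a²+b²) = (1/12)(4.5)[(0.63)² + (0.64)²] = 0.30244 kg m^2.
The removed disk has mass m = M·πr²/(ab) = (4.5)·π(0.15)²/(0.63·0.64) = 0.7889 kg (same uniform areal density).
Its moment of inertia about the rotation axis (parallel-axis theorem): I_hole = (1/2)mr² + md² = (1/2)(0.7889)(0.15)² + (0.7889)(0.11)² = 0.018421 kg m^2.
Treating the hole as negative mass, I = I₀ − I_hole = 0.30244 − 0.018421 = 0.28402 kg m^2.

0.284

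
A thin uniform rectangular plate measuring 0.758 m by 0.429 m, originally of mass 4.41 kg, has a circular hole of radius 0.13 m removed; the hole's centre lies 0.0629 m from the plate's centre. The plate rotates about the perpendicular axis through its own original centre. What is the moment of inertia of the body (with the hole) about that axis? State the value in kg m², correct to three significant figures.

0.270

Unpierced body about its centre: I₀ = (1/12)M(a²+b²) = (1/12)(4.41)[(0.758)² + (0.429)²] = 0.27879 kg m².
The removed disk has mass m = M·πr²/(ab) = (4.41)·π(0.13)²/(0.758·0.429) = 0.72003 kg (same uniform areal density).
Its moment of inertia about the rotation axis (parallel-axis theorem): I_hole = (1/2)mr² + md² = (1/2)(0.72003)(0.13)² + (0.72003)(0.0629)² = 0.0089329 kg m².
Treating the hole as negative mass, I = I₀ − I_hole = 0.27879 − 0.0089329 = 0.26985 kg m².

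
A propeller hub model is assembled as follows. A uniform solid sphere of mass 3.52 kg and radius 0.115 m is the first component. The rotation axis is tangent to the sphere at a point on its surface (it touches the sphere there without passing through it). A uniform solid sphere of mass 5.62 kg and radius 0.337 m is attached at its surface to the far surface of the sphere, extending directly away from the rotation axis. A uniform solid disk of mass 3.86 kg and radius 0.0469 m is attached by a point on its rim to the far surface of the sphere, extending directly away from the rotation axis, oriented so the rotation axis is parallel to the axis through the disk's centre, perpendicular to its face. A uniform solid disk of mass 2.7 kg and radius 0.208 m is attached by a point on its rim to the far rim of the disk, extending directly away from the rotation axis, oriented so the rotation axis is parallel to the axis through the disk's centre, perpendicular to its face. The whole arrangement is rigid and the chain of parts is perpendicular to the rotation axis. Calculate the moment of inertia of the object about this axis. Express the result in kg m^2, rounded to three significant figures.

9.61

Solid sphere: I_cm = (2/5)MR² = (2/5)(3.52)(0.115)² = 0.018621 kg m^2; centre at d = 0.115 m, so the parallel axis theorem gives I = 0.018621 + (3.52)(0.115)² = 0.065173 kg m^2.
Solid sphere: I_cm = (2/5)MR² = (2/5)(5.62)(0.337)² = 0.2553 kg m^2; centre at d = 0.115 + 0.115 + 0.337 = 0.567 m, so the parallel axis theorem gives I = 0.2553 + (5.62)(0.567)² = 2.0621 kg m^2.
Solid disk: I_cm = (1/2)MR² = (1/2)(3.86)(0.0469)² = 0.0042452 kg m^2; centre at d = 0.115 + 0.115 + 0.337 + 0.337 + 0.0469 = 0.9509 m, so the parallel axis theorem gives I = 0.0042452 + (3.86)(0.9509)² = 3.4945 kg m^2.
Solid disk: I_cm = (1/2)MR² = (1/2)(2.7)(0.208)² = 0.058406 kg m^2; centre at d = 0.115 + 0.115 + 0.337 + 0.337 + 0.0469 + 0.0469 + 0.208 = 1.2058 m, so the parallel axis theorem gives I = 0.058406 + (2.7)(1.2058)² = 3.9841 kg m^2.
Total I = 0.065173 + 2.0621 + 3.4945 + 3.9841 = 9.6058 kg m^2.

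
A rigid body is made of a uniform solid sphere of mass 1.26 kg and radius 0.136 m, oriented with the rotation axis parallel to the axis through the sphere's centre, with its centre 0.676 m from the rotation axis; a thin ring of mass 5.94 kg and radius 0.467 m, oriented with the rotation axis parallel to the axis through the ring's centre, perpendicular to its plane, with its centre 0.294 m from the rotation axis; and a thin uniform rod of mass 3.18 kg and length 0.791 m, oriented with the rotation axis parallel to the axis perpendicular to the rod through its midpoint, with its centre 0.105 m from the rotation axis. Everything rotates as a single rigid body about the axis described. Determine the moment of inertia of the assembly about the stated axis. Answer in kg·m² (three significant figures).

Solid sphere: I_cm = (2/5)MR² = (2/5)(1.26)(0.136)² = 0.009322 kg·m²; centre at d = 0.676 m, so the parallel axis theorem gives I = 0.009322 + (1.26)(0.676)² = 0.58511 kg·m².
Thin ring: I_cm = MR² = (5.94)(0.467)² = 1.2954 kg·m²; centre at d = 0.294 m, so the parallel axis theorem gives I = 1.2954 + (5.94)(0.294)² = 1.8089 kg·m².
Thin rod: I_cm = (1/12)ML² = (1/12)(3.18)(0.791)² = 0.16581 kg·m²; centre at d = 0.105 m, so the parallel axis theorem gives I = 0.16581 + (3.18)(0.105)² = 0.20086 kg·m².
Total I = 0.58511 + 1.8089 + 0.20086 = 2.5949 kg·m².

2.59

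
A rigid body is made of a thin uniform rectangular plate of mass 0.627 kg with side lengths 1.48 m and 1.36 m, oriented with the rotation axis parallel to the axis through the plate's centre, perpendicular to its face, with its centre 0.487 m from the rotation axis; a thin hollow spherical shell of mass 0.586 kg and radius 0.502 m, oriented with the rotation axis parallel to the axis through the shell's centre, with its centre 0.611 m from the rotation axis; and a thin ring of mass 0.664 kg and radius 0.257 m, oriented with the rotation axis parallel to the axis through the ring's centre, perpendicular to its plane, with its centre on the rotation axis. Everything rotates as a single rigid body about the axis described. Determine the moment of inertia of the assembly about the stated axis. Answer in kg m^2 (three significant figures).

0.721

Rectangular plate: I_cm = (1/12)M(a²+b²) = (1/12)(0.627)[(1.48)² + (1.36)²] = 0.21109 kg m^2; centre at d = 0.487 m, so I = I_cm + Md² gives I = 0.21109 + (0.627)(0.487)² = 0.35979 kg m^2.
Spherical shell: I_cm = (2/3)MR² = (2/3)(0.586)(0.502)² = 0.09845 kg m^2; centre at d = 0.611 m, so I = I_cm + Md² gives I = 0.09845 + (0.586)(0.611)² = 0.31722 kg m^2.
Thin ring: I_cm = MR² = (0.664)(0.257)² = 0.043857 kg m^2; axis through the centre, so I = 0.043857 kg m^2.
Total I = 0.35979 + 0.31722 + 0.043857 = 0.72087 kg m^2.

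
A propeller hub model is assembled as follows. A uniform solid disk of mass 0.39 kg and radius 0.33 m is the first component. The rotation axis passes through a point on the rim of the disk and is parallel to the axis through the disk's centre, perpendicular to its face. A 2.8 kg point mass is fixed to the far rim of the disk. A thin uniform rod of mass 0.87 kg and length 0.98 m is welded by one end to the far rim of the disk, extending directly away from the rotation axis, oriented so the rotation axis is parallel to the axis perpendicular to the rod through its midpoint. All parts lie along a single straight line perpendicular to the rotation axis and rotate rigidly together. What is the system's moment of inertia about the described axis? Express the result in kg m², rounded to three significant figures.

2.50

Solid disk: I_cm = (1/2)MR² = (1/2)(0.39)(0.33)² = 0.021236 kg m²; centre at d = 0.33 m, so the parallel axis theorem gives I = 0.021236 + (0.39)(0.33)² = 0.063707 kg m².
Point mass: I_cm = 0; centre at d = 0.33 + 0.33 = 0.66 m, so the parallel axis theorem gives I = 0 + (2.8)(0.66)² = 1.2197 kg m².
Thin rod: I_cm = (1/12)ML² = (1/12)(0.87)(0.98)² = 0.069629 kg m²; centre at d = 0.33 + 0.33 + 0.49 = 1.15 m, so the parallel axis theorem gives I = 0.069629 + (0.87)(1.15)² = 1.2202 kg m².
Total I = 0.063707 + 1.2197 + 1.2202 = 2.5036 kg m².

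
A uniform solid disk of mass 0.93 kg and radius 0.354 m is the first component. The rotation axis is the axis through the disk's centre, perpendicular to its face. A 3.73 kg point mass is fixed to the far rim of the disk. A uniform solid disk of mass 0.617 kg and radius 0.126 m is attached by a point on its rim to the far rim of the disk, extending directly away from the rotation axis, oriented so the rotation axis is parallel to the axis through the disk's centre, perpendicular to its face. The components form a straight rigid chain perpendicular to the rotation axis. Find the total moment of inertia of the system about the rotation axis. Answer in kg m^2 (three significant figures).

Solid disk: I_cm = (1/2)MR² = (1/2)(0.93)(0.354)² = 0.058272 kg m^2; axis through the centre, so I = 0.058272 kg m^2.
Point mass: I_cm = 0; centre at d = 0.354 m, so the parallel axis theorem gives I = 0 + (3.73)(0.354)² = 0.46743 kg m^2.
Solid disk: I_cm = (1/2)MR² = (1/2)(0.617)(0.126)² = 0.0048977 kg m^2; centre at d = 0.354 + 0.126 = 0.48 m, so the parallel axis theorem gives I = 0.0048977 + (0.617)(0.48)² = 0.14705 kg m^2.
Total I = 0.058272 + 0.46743 + 0.14705 = 0.67276 kg m^2.

0.673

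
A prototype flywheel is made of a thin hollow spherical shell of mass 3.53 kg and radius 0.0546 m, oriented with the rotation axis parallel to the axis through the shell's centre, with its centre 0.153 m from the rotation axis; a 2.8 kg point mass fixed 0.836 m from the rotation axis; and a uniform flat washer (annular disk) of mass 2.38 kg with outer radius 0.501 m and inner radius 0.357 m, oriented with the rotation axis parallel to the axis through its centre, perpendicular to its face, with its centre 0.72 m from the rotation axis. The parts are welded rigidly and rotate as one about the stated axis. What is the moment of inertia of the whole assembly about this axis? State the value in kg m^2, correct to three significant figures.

3.73

Spherical shell: I_cm = (2/3)MR² = (2/3)(3.53)(0.0546)² = 0.0070157 kg m^2; centre at d = 0.153 m, so I = I_cm + Md² gives I = 0.0070157 + (3.53)(0.153)² = 0.089649 kg m^2.
Point mass: I_cm = 0; centre at d = 0.836 m, so I = I_cm + Md² gives I = 0 + (2.8)(0.836)² = 1.9569 kg m^2.
Annular disk: I_cm = (1/2)M(R²+r²) = (1/2)(2.38)[(0.501)² + (0.357)²] = 0.45036 kg m^2; centre at d = 0.72 m, so I = I_cm + Md² gives I = 0.45036 + (2.38)(0.72)² = 1.6841 kg m^2.
Total I = 0.089649 + 1.9569 + 1.6841 = 3.7307 kg m^2.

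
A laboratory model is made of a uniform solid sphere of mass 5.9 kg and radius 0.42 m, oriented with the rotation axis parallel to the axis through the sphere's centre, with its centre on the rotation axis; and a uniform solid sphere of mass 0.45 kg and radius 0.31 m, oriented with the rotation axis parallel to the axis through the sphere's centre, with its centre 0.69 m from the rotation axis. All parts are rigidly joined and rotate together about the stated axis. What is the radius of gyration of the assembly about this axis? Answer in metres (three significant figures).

Solid sphere: I_cm = (2/5)MR² = (2/5)(5.9)(0.42)² = 0.4163 kg·m²; axis through the centre, so I = 0.4163 kg·m².
Solid sphere: I_cm = (2/5)MR² = (2/5)(0.45)(0.31)² = 0.017298 kg·m²; centre at d = 0.69 m, so I = I_cm + Md² gives I = 0.017298 + (0.45)(0.69)² = 0.23154 kg·m².
Total I = 0.64785 kg·m²; total mass M = 6.35 kg.
k = √(I/M) = √(0.64785/6.35) = 0.31941 m.

0.319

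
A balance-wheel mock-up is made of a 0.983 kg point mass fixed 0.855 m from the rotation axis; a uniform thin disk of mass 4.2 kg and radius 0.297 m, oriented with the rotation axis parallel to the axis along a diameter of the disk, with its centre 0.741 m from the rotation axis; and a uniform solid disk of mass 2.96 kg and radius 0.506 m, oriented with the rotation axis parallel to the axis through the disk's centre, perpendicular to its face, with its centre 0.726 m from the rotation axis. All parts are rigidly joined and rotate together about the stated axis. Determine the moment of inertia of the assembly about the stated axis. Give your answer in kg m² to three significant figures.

5.06

Point mass: I_cm = 0; centre at d = 0.855 m, so the parallel axis theorem gives I = 0 + (0.983)(0.855)² = 0.7186 kg m².
Thin disk: I_cm = (1/4)MR² = (1/4)(4.2)(0.297)² = 0.092619 kg m²; centre at d = 0.741 m, so the parallel axis theorem gives I = 0.092619 + (4.2)(0.741)² = 2.3988 kg m².
Solid disk: I_cm = (1/2)MR² = (1/2)(2.96)(0.506)² = 0.37893 kg m²; centre at d = 0.726 m, so the parallel axis theorem gives I = 0.37893 + (2.96)(0.726)² = 1.9391 kg m².
Total I = 0.7186 + 2.3988 + 1.9391 = 5.0564 kg m².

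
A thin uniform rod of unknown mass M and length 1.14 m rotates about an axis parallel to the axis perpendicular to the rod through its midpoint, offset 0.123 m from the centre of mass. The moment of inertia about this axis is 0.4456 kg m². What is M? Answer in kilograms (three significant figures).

I = I_cm + Md² = (1/12)ML² + Md² = M·[0.0833333·(1.14)² + (0.123)²] = M·0.12343.
So M = 0.4456 / 0.12343 = 3.6102 kg.

3.61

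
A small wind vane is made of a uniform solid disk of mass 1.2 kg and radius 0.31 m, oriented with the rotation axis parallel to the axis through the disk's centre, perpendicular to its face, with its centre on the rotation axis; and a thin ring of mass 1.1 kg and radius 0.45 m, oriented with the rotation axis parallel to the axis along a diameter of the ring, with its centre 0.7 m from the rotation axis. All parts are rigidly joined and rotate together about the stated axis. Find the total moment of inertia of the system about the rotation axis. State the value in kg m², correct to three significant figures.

Solid disk: I_cm = (1/2)MR² = (1/2)(1.2)(0.31)² = 0.05766 kg m²; axis through the centre, so I = 0.05766 kg m².
Thin ring: I_cm = (1/2)MR² = (1/2)(1.1)(0.45)² = 0.11138 kg m²; centre at d = 0.7 m, so the parallel axis theorem gives I = 0.11138 + (1.1)(0.7)² = 0.65037 kg m².
Total I = 0.05766 + 0.65037 = 0.70803 kg m².

0.708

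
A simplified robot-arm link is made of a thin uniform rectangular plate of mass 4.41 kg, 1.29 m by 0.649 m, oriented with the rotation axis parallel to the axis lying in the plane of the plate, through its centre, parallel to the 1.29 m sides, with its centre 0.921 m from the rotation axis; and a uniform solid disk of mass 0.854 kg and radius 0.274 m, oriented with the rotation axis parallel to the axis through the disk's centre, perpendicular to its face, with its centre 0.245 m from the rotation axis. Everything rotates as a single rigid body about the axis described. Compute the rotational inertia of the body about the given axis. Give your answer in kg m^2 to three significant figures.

3.98

Rectangular plate: I_cm = (1/12)Mb² = (1/12)(4.41)(0.649)² = 0.15479 kg m^2; centre at d = 0.921 m, so the parallel axis theorem gives I = 0.15479 + (4.41)(0.921)² = 3.8955 kg m^2.
Solid disk: I_cm = (1/2)MR² = (1/2)(0.854)(0.274)² = 0.032057 kg m^2; centre at d = 0.245 m, so the parallel axis theorem gives I = 0.032057 + (0.854)(0.245)² = 0.083319 kg m^2.
Total I = 3.8955 + 0.083319 = 3.9789 kg m^2.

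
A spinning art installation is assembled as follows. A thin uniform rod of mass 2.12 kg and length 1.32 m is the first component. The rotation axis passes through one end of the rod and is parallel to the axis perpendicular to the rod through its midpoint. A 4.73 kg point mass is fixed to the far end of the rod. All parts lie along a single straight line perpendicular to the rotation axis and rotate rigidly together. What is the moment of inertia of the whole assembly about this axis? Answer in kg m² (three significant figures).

9.47

Thin rod: I_cm = (1/12)ML² = (1/12)(2.12)(1.32)² = 0.30782 kg m²; centre at d = 0.66 m, so the parallel axis theorem gives I = 0.30782 + (2.12)(0.66)² = 1.2313 kg m².
Point mass: I_cm = 0; centre at d = 0.66 + 0.66 = 1.32 m, so the parallel axis theorem gives I = 0 + (4.73)(1.32)² = 8.2416 kg m².
Total I = 1.2313 + 8.2416 = 9.4728 kg m².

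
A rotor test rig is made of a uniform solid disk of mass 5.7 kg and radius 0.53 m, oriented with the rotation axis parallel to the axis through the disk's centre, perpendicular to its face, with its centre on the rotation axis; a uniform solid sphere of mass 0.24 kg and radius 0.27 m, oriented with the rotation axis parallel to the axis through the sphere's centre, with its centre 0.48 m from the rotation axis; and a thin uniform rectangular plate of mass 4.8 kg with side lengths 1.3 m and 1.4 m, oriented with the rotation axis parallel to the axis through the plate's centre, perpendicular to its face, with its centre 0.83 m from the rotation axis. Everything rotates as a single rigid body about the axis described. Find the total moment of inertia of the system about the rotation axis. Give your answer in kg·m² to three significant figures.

5.63

Solid disk: I_cm = (1/2)MR² = (1/2)(5.7)(0.53)² = 0.80057 kg·m²; axis through the centre, so I = 0.80057 kg·m².
Solid sphere: I_cm = (2/5)MR² = (2/5)(0.24)(0.27)² = 0.0069984 kg·m²; centre at d = 0.48 m, so the parallel axis theorem gives I = 0.0069984 + (0.24)(0.48)² = 0.062294 kg·m².
Rectangular plate: I_cm = (1/12)M(a²+b²) = (1/12)(4.8)[(1.3)² + (1.4)²] = 1.46 kg·m²; centre at d = 0.83 m, so the parallel axis theorem gives I = 1.46 + (4.8)(0.83)² = 4.7667 kg·m².
Total I = 0.80057 + 0.062294 + 4.7667 = 5.6296 kg·m².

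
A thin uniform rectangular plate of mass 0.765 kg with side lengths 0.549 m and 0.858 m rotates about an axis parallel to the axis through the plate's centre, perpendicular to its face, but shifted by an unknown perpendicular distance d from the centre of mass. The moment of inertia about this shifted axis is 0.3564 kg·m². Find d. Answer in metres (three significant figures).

0.616

About the centre-of-mass axis, I_cm = (1/12)M(a²+b²) = (1/12)(0.765)[(0.549)² + (0.858)²] = 0.066145 kg·m².
Parallel axis theorem: I = I_cm + Md², so Md² = 0.3564 − 0.066145 = 0.29026 kg·m².
d = √(0.29026 / 0.765) = 0.61597 m.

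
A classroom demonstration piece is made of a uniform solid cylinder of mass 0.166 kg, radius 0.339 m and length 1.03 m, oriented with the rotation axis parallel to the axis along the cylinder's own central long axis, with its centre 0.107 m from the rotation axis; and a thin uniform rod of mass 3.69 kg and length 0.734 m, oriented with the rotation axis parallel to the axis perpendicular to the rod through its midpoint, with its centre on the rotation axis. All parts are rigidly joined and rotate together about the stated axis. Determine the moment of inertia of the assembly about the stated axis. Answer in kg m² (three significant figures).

Solid cylinder: I_cm = (1/2)MR² = (1/2)(0.166)(0.339)² = 0.0095384 kg m²; centre at d = 0.107 m, so I = I_cm + Md² gives I = 0.0095384 + (0.166)(0.107)² = 0.011439 kg m².
Thin rod: I_cm = (1/12)ML² = (1/12)(3.69)(0.734)² = 0.16567 kg m²; axis through the centre, so I = 0.16567 kg m².
Total I = 0.011439 + 0.16567 = 0.17711 kg m².

0.177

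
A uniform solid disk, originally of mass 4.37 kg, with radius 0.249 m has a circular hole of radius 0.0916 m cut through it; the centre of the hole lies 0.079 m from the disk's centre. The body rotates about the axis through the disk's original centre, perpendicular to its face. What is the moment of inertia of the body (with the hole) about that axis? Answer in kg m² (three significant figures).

Unpierced body about its centre: I₀ = (1/2)MR² = (1/2)(4.37)(0.249)² = 0.13547 kg m².
The removed disk has mass m = M·(r/R)² = (4.37)(0.0916/0.249)² = 0.59139 kg (same uniform areal density).
Its moment of inertia about the rotation axis (parallel-axis theorem): I_hole = (1/2)mr² + md² = (1/2)(0.59139)(0.0916)² + (0.59139)(0.079)² = 0.0061719 kg m².
Treating the hole as negative mass, I = I₀ − I_hole = 0.13547 − 0.0061719 = 0.1293 kg m².

0.129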